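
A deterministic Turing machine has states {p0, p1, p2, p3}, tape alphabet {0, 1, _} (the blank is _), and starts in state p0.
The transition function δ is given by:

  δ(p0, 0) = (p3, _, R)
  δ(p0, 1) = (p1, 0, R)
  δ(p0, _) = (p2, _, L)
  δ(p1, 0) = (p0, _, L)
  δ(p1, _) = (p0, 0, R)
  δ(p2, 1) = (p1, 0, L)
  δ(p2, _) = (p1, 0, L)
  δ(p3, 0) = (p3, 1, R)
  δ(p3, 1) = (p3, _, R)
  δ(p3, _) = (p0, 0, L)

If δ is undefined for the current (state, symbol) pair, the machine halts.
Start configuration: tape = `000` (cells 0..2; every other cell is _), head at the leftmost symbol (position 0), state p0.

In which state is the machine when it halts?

p2

state=p0 head=0 tape=[0]00_   (p0,0)→(p3,_,R)
state=p3 head=1 tape=_[0]0_   (p3,0)→(p3,1,R)
state=p3 head=2 tape=_1[0]_   (p3,0)→(p3,1,R)
state=p3 head=3 tape=_11[_]   (p3,_)→(p0,0,L)
state=p0 head=2 tape=_1[1]0   (p0,1)→(p1,0,R)
state=p1 head=3 tape=_10[0]   (p1,0)→(p0,_,L)
state=p0 head=2 tape=_1[0]_   (p0,0)→(p3,_,R)
state=p3 head=3 tape=_1_[_]   (p3,_)→(p0,0,L)
state=p0 head=2 tape=_1[_]0   (p0,_)→(p2,_,L)
state=p2 head=1 tape=_[1]_0   (p2,1)→(p1,0,L)
state=p1 head=0 tape=[_]0_0   (p1,_)→(p0,0,R)
state=p0 head=1 tape=0[0]_0   (p0,0)→(p3,_,R)
state=p3 head=2 tape=0_[_]0   (p3,_)→(p0,0,L)
state=p0 head=1 tape=0[_]00   (p0,_)→(p2,_,L)
state=p2 head=0 tape=[0]_00
No transition is defined for (p2, 0); M halts in state p2.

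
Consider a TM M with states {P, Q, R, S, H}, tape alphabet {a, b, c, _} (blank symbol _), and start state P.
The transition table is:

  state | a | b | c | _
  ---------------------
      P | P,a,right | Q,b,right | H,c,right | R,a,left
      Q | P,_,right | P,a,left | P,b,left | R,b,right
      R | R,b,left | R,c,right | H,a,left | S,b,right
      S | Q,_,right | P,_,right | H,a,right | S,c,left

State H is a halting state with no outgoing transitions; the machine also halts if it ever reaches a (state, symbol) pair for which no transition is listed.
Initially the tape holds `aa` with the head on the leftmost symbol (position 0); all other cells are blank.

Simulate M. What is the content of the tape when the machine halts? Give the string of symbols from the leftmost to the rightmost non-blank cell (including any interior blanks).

b_bb_b_c

state=P head=0 tape=_[a]a______   (P,a)→(P,a,right)
state=P head=1 tape=_a[a]______   (P,a)→(P,a,right)
state=P head=2 tape=_aa[_]_____   (P,_)→(R,a,left)
state=R head=1 tape=_a[a]a_____   (R,a)→(R,b,left)
state=R head=0 tape=_[a]ba_____   (R,a)→(R,b,left)
state=R head=-1 tape=[_]bba_____   (R,_)→(S,b,right)
state=S head=0 tape=b[b]ba_____   (S,b)→(P,_,right)
state=P head=1 tape=b_[b]a_____   (P,b)→(Q,b,right)
state=Q head=2 tape=b_b[a]_____   (Q,a)→(P,_,right)
state=P head=3 tape=b_b_[_]____   (P,_)→(R,a,left)
state=R head=2 tape=b_b[_]a____   (R,_)→(S,b,right)
state=S head=3 tape=b_bb[a]____   (S,a)→(Q,_,right)
state=Q head=4 tape=b_bb_[_]___   (Q,_)→(R,b,right)
state=R head=5 tape=b_bb_b[_]__   (R,_)→(S,b,right)
state=S head=6 tape=b_bb_bb[_]_   (S,_)→(S,c,left)
state=S head=5 tape=b_bb_b[b]c_   (S,b)→(P,_,right)
state=P head=6 tape=b_bb_b_[c]_   (P,c)→(H,c,right)
state=H head=7 tape=b_bb_b_c[_]
The non-blank tape span at halt is b_bb_b_c.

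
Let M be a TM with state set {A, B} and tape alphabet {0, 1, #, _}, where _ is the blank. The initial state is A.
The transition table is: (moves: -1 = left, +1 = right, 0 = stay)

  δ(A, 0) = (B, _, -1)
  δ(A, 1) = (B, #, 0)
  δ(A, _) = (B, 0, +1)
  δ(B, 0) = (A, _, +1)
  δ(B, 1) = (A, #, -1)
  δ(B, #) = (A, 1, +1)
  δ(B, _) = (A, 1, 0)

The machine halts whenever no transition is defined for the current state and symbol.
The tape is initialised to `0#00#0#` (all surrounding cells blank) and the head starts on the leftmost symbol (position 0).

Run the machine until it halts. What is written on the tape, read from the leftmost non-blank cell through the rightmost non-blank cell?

01010_#0#

state=A head=0 tape=__[0]#00#0#   (A,0)→(B,_,-1)
state=B head=-1 tape=_[_]_#00#0#   (B,_)→(A,1,0)
state=A head=-1 tape=_[1]_#00#0#   (A,1)→(B,#,0)
state=B head=-1 tape=_[#]_#00#0#   (B,#)→(A,1,+1)
state=A head=0 tape=_1[_]#00#0#   (A,_)→(B,0,+1)
state=B head=1 tape=_10[#]00#0#   (B,#)→(A,1,+1)
state=A head=2 tape=_101[0]0#0#   (A,0)→(B,_,-1)
state=B head=1 tape=_10[1]_0#0#   (B,1)→(A,#,-1)
state=A head=0 tape=_1[0]#_0#0#   (A,0)→(B,_,-1)
state=B head=-1 tape=_[1]_#_0#0#   (B,1)→(A,#,-1)
state=A head=-2 tape=[_]#_#_0#0#   (A,_)→(B,0,+1)
state=B head=-1 tape=0[#]_#_0#0#   (B,#)→(A,1,+1)
state=A head=0 tape=01[_]#_0#0#   (A,_)→(B,0,+1)
state=B head=1 tape=010[#]_0#0#   (B,#)→(A,1,+1)
state=A head=2 tape=0101[_]0#0#   (A,_)→(B,0,+1)
state=B head=3 tape=01010[0]#0#   (B,0)→(A,_,+1)
state=A head=4 tape=01010_[#]0#
The non-blank tape span at halt is 01010_#0#.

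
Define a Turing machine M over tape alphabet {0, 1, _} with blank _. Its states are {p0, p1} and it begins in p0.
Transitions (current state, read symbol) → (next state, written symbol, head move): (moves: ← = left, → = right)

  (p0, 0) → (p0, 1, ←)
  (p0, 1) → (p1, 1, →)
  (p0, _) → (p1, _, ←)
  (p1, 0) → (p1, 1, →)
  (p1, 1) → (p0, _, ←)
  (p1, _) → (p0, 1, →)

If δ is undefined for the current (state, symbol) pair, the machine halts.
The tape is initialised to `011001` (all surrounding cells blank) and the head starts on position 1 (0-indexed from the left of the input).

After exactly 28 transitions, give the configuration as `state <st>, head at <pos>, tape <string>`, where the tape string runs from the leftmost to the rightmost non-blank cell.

state p0, head at 7, tape 0111111

p0 | 0[1]1001__   read 1 → write 1, move →, go to p1
p1 | 01[1]001__   read 1 → write _, move ←, go to p0
p0 | 0[1]_001__   read 1 → write 1, move →, go to p1
p1 | 01[_]001__   read _ → write 1, move →, go to p0
p0 | 011[0]01__   read 0 → write 1, move ←, go to p0
p0 | 01[1]101__   read 1 → write 1, move →, go to p1
p1 | 011[1]01__   read 1 → write _, move ←, go to p0
p0 | 01[1]_01__   read 1 → write 1, move →, go to p1
p1 | 011[_]01__   read _ → write 1, move →, go to p0
p0 | 0111[0]1__   read 0 → write 1, move ←, go to p0
p0 | 011[1]11__   read 1 → write 1, move →, go to p1
p1 | 0111[1]1__   read 1 → write _, move ←, go to p0
p0 | 011[1]_1__   read 1 → write 1, move →, go to p1
p1 | 0111[_]1__   read _ → write 1, move →, go to p0
p0 | 01111[1]__   read 1 → write 1, move →, go to p1
p1 | 011111[_]_   read _ → write 1, move →, go to p0
p0 | 0111111[_]   read _ → write _, move ←, go to p1
p1 | 011111[1]_   read 1 → write _, move ←, go to p0
p0 | 01111[1]__   read 1 → write 1, move →, go to p1
p1 | 011111[_]_   read _ → write 1, move →, go to p0
p0 | 0111111[_]   read _ → write _, move ←, go to p1
p1 | 011111[1]_   read 1 → write _, move ←, go to p0
p0 | 01111[1]__   read 1 → write 1, move →, go to p1
p1 | 011111[_]_   read _ → write 1, move →, go to p0
p0 | 0111111[_]   read _ → write _, move ←, go to p1
p1 | 011111[1]_   read 1 → write _, move ←, go to p0
p0 | 01111[1]__   read 1 → write 1, move →, go to p1
p1 | 011111[_]_   read _ → write 1, move →, go to p0
p0 | 0111111[_]
After 28 steps: state p0, head at 7, tape 0111111.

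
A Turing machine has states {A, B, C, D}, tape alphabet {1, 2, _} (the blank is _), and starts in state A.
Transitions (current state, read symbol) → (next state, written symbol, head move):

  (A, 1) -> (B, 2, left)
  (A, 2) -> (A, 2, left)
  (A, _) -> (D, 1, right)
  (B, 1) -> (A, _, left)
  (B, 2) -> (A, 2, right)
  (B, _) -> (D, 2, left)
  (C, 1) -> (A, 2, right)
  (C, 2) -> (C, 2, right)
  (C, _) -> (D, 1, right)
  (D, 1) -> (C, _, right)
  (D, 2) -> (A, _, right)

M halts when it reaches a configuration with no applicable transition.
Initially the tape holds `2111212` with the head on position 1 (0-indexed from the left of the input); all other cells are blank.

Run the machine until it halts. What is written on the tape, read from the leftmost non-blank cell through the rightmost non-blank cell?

1111_2221

state=A head=1 tape=_2[1]11212__   (A,1)→(B,2,left)
state=B head=0 tape=_[2]211212__   (B,2)→(A,2,right)
state=A head=1 tape=_2[2]11212__   (A,2)→(A,2,left)
state=A head=0 tape=_[2]211212__   (A,2)→(A,2,left)
state=A head=-1 tape=[_]2211212__   (A,_)→(D,1,right)
state=D head=0 tape=1[2]211212__   (D,2)→(A,_,right)
state=A head=1 tape=1_[2]11212__   (A,2)→(A,2,left)
state=A head=0 tape=1[_]211212__   (A,_)→(D,1,right)
state=D head=1 tape=11[2]11212__   (D,2)→(A,_,right)
state=A head=2 tape=11_[1]1212__   (A,1)→(B,2,left)
state=B head=1 tape=11[_]21212__   (B,_)→(D,2,left)
state=D head=0 tape=1[1]221212__   (D,1)→(C,_,right)
state=C head=1 tape=1_[2]21212__   (C,2)→(C,2,right)
state=C head=2 tape=1_2[2]1212__   (C,2)→(C,2,right)
state=C head=3 tape=1_22[1]212__   (C,1)→(A,2,right)
state=A head=4 tape=1_222[2]12__   (A,2)→(A,2,left)
state=A head=3 tape=1_22[2]212__   (A,2)→(A,2,left)
state=A head=2 tape=1_2[2]2212__   (A,2)→(A,2,left)
state=A head=1 tape=1_[2]22212__   (A,2)→(A,2,left)
state=A head=0 tape=1[_]222212__   (A,_)→(D,1,right)
state=D head=1 tape=11[2]22212__   (D,2)→(A,_,right)
state=A head=2 tape=11_[2]2212__   (A,2)→(A,2,left)
state=A head=1 tape=11[_]22212__   (A,_)→(D,1,right)
state=D head=2 tape=111[2]2212__   (D,2)→(A,_,right)
state=A head=3 tape=111_[2]212__   (A,2)→(A,2,left)
state=A head=2 tape=111[_]2212__   (A,_)→(D,1,right)
state=D head=3 tape=1111[2]212__   (D,2)→(A,_,right)
state=A head=4 tape=1111_[2]12__   (A,2)→(A,2,left)
state=A head=3 tape=1111[_]212__   (A,_)→(D,1,right)
state=D head=4 tape=11111[2]12__   (D,2)→(A,_,right)
state=A head=5 tape=11111_[1]2__   (A,1)→(B,2,left)
state=B head=4 tape=11111[_]22__   (B,_)→(D,2,left)
state=D head=3 tape=1111[1]222__   (D,1)→(C,_,right)
state=C head=4 tape=1111_[2]22__   (C,2)→(C,2,right)
state=C head=5 tape=1111_2[2]2__   (C,2)→(C,2,right)
state=C head=6 tape=1111_22[2]__   (C,2)→(C,2,right)
state=C head=7 tape=1111_222[_]_   (C,_)→(D,1,right)
state=D head=8 tape=1111_2221[_]
The non-blank tape span at halt is 1111_2221.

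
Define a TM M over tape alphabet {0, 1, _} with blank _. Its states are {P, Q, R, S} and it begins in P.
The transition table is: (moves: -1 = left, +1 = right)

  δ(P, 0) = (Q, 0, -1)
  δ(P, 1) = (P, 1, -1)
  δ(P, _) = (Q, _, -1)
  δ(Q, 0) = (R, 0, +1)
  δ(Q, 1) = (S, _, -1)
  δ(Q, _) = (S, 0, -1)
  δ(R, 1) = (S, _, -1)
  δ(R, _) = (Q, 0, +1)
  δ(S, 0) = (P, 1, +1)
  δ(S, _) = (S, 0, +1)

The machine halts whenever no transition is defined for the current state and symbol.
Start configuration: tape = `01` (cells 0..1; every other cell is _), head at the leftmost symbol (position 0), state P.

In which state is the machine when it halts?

P | ___[0]1   read 0 → write 0, move -1, go to Q
Q | __[_]01   read _ → write 0, move -1, go to S
S | _[_]001   read _ → write 0, move +1, go to S
S | _0[0]01   read 0 → write 1, move +1, go to P
P | _01[0]1   read 0 → write 0, move -1, go to Q
Q | _0[1]01   read 1 → write _, move -1, go to S
S | _[0]_01   read 0 → write 1, move +1, go to P
P | _1[_]01   read _ → write _, move -1, go to Q
Q | _[1]_01   read 1 → write _, move -1, go to S
S | [_]__01   read _ → write 0, move +1, go to S
S | 0[_]_01   read _ → write 0, move +1, go to S
S | 00[_]01   read _ → write 0, move +1, go to S
S | 000[0]1   read 0 → write 1, move +1, go to P
P | 0001[1]   read 1 → write 1, move -1, go to P
P | 000[1]1   read 1 → write 1, move -1, go to P
P | 00[0]11   read 0 → write 0, move -1, go to Q
Q | 0[0]011   read 0 → write 0, move +1, go to R
R | 00[0]11
No transition is defined for (R, 0); M halts in state R.

R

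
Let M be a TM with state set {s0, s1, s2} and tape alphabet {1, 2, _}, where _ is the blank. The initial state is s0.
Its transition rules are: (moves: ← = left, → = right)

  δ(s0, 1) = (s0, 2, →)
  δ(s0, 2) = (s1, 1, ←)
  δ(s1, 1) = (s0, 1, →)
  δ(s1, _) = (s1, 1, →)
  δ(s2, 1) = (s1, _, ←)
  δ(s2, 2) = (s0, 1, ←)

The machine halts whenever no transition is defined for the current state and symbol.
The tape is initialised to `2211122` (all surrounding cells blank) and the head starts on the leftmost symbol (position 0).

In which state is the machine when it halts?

s1

s0 | _[2]211122   read 2 → write 1, move ←, go to s1
s1 | [_]1211122   read _ → write 1, move →, go to s1
s1 | 1[1]211122   read 1 → write 1, move →, go to s0
s0 | 11[2]11122   read 2 → write 1, move ←, go to s1
s1 | 1[1]111122   read 1 → write 1, move →, go to s0
s0 | 11[1]11122   read 1 → write 2, move →, go to s0
s0 | 112[1]1122   read 1 → write 2, move →, go to s0
s0 | 1122[1]122   read 1 → write 2, move →, go to s0
s0 | 11222[1]22   read 1 → write 2, move →, go to s0
s0 | 112222[2]2   read 2 → write 1, move ←, go to s1
s1 | 11222[2]12
No transition is defined for (s1, 2); M halts in state s1.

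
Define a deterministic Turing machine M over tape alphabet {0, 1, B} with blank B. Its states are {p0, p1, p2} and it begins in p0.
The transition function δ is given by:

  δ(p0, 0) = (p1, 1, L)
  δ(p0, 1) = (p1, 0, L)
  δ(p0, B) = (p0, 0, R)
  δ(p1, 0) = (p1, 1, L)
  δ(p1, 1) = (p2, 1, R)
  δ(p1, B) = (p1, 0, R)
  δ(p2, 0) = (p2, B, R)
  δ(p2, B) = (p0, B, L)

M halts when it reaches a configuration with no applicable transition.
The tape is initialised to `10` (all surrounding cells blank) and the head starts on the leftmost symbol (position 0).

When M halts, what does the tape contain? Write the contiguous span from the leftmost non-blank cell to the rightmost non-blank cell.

0110

state=p0 head=0 tape=BB[1]0   (p0,1)→(p1,0,L)
state=p1 head=-1 tape=B[B]00   (p1,B)→(p1,0,R)
state=p1 head=0 tape=B0[0]0   (p1,0)→(p1,1,L)
state=p1 head=-1 tape=B[0]10   (p1,0)→(p1,1,L)
state=p1 head=-2 tape=[B]110   (p1,B)→(p1,0,R)
state=p1 head=-1 tape=0[1]10   (p1,1)→(p2,1,R)
state=p2 head=0 tape=01[1]0
The non-blank tape span at halt is 0110.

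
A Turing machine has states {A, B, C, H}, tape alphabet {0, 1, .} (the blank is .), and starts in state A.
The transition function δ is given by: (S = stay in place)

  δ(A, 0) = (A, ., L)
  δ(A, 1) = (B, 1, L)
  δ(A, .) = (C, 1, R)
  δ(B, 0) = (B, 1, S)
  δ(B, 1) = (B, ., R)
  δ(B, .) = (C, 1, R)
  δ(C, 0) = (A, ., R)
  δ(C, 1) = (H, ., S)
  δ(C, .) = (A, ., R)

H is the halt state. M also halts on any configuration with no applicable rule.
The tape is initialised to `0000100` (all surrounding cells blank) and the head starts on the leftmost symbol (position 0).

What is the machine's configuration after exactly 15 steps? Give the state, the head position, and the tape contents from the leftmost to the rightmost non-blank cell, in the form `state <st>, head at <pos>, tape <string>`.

A | .[0]000100   read 0 → write ., move L, go to A
A | [.].000100   read . → write 1, move R, go to C
C | 1[.]000100   read . → write ., move R, go to A
A | 1.[0]00100   read 0 → write ., move L, go to A
A | 1[.].00100   read . → write 1, move R, go to C
C | 11[.]00100   read . → write ., move R, go to A
A | 11.[0]0100   read 0 → write ., move L, go to A
A | 11[.].0100   read . → write 1, move R, go to C
C | 111[.]0100   read . → write ., move R, go to A
A | 111.[0]100   read 0 → write ., move L, go to A
A | 111[.].100   read . → write 1, move R, go to C
C | 1111[.]100   read . → write ., move R, go to A
A | 1111.[1]00   read 1 → write 1, move L, go to B
B | 1111[.]100   read . → write 1, move R, go to C
C | 11111[1]00   read 1 → write ., move S, go to H
H | 11111[.]00
After 15 steps: state H, head at 4, tape 11111.00.

state H, head at 4, tape 11111.00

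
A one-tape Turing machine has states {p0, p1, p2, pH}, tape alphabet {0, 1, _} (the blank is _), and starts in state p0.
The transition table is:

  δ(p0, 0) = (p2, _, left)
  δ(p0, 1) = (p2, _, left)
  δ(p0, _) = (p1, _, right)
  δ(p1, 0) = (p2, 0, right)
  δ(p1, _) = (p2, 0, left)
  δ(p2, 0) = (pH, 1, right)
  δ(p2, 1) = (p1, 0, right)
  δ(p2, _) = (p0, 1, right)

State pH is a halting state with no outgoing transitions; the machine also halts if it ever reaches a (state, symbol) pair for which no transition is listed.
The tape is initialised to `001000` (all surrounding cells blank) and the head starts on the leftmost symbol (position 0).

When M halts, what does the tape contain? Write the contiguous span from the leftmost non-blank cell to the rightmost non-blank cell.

1_00010

p0 | _[0]01000   read 0 → write _, move left, go to p2
p2 | [_]_01000   read _ → write 1, move right, go to p0
p0 | 1[_]01000   read _ → write _, move right, go to p1
p1 | 1_[0]1000   read 0 → write 0, move right, go to p2
p2 | 1_0[1]000   read 1 → write 0, move right, go to p1
p1 | 1_00[0]00   read 0 → write 0, move right, go to p2
p2 | 1_000[0]0   read 0 → write 1, move right, go to pH
pH | 1_0001[0]
The non-blank tape span at halt is 1_00010.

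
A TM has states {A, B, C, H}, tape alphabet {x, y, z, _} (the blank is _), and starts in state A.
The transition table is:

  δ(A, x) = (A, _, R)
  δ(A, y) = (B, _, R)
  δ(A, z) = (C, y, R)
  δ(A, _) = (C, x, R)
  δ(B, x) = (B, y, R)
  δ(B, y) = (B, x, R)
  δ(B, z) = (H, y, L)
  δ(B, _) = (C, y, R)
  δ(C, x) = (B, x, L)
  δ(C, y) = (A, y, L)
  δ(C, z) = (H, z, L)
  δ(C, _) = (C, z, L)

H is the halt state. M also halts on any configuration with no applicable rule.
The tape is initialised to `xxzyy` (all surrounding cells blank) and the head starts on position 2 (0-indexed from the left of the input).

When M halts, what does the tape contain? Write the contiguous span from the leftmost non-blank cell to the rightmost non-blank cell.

xx_x__y

A | xx[z]yy__   read z → write y, move R, go to C
C | xxy[y]y__   read y → write y, move L, go to A
A | xx[y]yy__   read y → write _, move R, go to B
B | xx_[y]y__   read y → write x, move R, go to B
B | xx_x[y]__   read y → write x, move R, go to B
B | xx_xx[_]_   read _ → write y, move R, go to C
C | xx_xxy[_]   read _ → write z, move L, go to C
C | xx_xx[y]z   read y → write y, move L, go to A
A | xx_x[x]yz   read x → write _, move R, go to A
A | xx_x_[y]z   read y → write _, move R, go to B
B | xx_x__[z]   read z → write y, move L, go to H
H | xx_x_[_]y
The non-blank tape span at halt is xx_x__y.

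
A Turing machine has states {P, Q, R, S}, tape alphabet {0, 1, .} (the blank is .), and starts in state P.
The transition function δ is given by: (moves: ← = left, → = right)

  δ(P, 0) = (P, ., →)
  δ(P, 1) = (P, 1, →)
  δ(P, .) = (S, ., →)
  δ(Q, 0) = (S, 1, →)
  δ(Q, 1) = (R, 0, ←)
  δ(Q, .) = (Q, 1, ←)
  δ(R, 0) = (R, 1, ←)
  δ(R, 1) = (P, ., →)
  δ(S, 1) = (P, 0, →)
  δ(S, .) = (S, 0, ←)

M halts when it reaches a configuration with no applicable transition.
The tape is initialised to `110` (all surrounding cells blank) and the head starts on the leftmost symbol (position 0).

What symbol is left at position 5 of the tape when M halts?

0

P | [1]10....   read 1 → write 1, move →, go to P
P | 1[1]0....   read 1 → write 1, move →, go to P
P | 11[0]....   read 0 → write ., move →, go to P
P | 11.[.]...   read . → write ., move →, go to S
S | 11..[.]..   read . → write 0, move ←, go to S
S | 11.[.]0..   read . → write 0, move ←, go to S
S | 11[.]00..   read . → write 0, move ←, go to S
S | 1[1]000..   read 1 → write 0, move →, go to P
P | 10[0]00..   read 0 → write ., move →, go to P
P | 10.[0]0..   read 0 → write ., move →, go to P
P | 10..[0]..   read 0 → write ., move →, go to P
P | 10...[.].   read . → write ., move →, go to S
S | 10....[.]   read . → write 0, move ←, go to S
S | 10...[.]0   read . → write 0, move ←, go to S
S | 10..[.]00   read . → write 0, move ←, go to S
S | 10.[.]000   read . → write 0, move ←, go to S
S | 10[.]0000   read . → write 0, move ←, go to S
S | 1[0]00000
Cell 5 holds 0 when M halts.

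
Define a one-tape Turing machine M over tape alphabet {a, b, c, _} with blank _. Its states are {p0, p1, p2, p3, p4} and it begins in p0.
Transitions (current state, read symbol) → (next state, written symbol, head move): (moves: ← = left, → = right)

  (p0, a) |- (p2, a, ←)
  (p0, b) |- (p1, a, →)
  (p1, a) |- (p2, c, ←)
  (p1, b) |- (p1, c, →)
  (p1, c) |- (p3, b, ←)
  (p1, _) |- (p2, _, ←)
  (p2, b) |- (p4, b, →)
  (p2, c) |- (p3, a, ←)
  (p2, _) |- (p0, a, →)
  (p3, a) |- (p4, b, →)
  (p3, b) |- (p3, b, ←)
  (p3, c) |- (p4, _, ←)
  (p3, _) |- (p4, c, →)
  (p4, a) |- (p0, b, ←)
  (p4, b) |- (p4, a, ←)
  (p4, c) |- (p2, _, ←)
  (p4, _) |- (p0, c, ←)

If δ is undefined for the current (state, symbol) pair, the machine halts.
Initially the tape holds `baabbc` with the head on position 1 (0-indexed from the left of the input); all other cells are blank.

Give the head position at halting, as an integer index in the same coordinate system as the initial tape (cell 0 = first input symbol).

-1

p0 | _b[a]abbc   read a → write a, move ←, go to p2
p2 | _[b]aabbc   read b → write b, move →, go to p4
p4 | _b[a]abbc   read a → write b, move ←, go to p0
p0 | _[b]babbc   read b → write a, move →, go to p1
p1 | _a[b]abbc   read b → write c, move →, go to p1
p1 | _ac[a]bbc   read a → write c, move ←, go to p2
p2 | _a[c]cbbc   read c → write a, move ←, go to p3
p3 | _[a]acbbc   read a → write b, move →, go to p4
p4 | _b[a]cbbc   read a → write b, move ←, go to p0
p0 | _[b]bcbbc   read b → write a, move →, go to p1
p1 | _a[b]cbbc   read b → write c, move →, go to p1
p1 | _ac[c]bbc   read c → write b, move ←, go to p3
p3 | _a[c]bbbc   read c → write _, move ←, go to p4
p4 | _[a]_bbbc   read a → write b, move ←, go to p0
p0 | [_]b_bbbc
At halt the head is at cell -1.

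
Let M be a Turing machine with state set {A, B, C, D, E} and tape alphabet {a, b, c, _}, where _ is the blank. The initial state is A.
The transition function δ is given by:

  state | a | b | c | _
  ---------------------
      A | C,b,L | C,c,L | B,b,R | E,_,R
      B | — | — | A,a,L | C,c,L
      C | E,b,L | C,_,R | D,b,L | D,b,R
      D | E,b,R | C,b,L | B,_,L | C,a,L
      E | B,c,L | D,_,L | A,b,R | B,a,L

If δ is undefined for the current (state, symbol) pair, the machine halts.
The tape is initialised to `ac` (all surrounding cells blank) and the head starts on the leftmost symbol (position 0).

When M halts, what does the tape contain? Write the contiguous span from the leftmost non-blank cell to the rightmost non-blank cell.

state=A head=0 tape=_[a]c_   (A,a)→(C,b,L)
state=C head=-1 tape=[_]bc_   (C,_)→(D,b,R)
state=D head=0 tape=b[b]c_   (D,b)→(C,b,L)
state=C head=-1 tape=[b]bc_   (C,b)→(C,_,R)
state=C head=0 tape=_[b]c_   (C,b)→(C,_,R)
state=C head=1 tape=__[c]_   (C,c)→(D,b,L)
state=D head=0 tape=_[_]b_   (D,_)→(C,a,L)
state=C head=-1 tape=[_]ab_   (C,_)→(D,b,R)
state=D head=0 tape=b[a]b_   (D,a)→(E,b,R)
state=E head=1 tape=bb[b]_   (E,b)→(D,_,L)
state=D head=0 tape=b[b]__   (D,b)→(C,b,L)
state=C head=-1 tape=[b]b__   (C,b)→(C,_,R)
state=C head=0 tape=_[b]__   (C,b)→(C,_,R)
state=C head=1 tape=__[_]_   (C,_)→(D,b,R)
state=D head=2 tape=__b[_]   (D,_)→(C,a,L)
state=C head=1 tape=__[b]a   (C,b)→(C,_,R)
state=C head=2 tape=___[a]   (C,a)→(E,b,L)
state=E head=1 tape=__[_]b   (E,_)→(B,a,L)
state=B head=0 tape=_[_]ab   (B,_)→(C,c,L)
state=C head=-1 tape=[_]cab   (C,_)→(D,b,R)
state=D head=0 tape=b[c]ab   (D,c)→(B,_,L)
state=B head=-1 tape=[b]_ab
The non-blank tape span at halt is b_ab.

b_ab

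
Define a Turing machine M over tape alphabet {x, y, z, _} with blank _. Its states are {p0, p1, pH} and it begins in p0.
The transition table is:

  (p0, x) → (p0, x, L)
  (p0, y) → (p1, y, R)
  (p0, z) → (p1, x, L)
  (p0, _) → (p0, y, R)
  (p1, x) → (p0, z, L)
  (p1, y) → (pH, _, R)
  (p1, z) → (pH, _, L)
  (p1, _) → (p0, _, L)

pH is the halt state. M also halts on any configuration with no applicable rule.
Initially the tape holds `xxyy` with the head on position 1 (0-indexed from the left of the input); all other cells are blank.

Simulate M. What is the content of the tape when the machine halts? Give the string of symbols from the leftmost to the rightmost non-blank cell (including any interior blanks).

y_xyy

state=p0 head=1 tape=_x[x]yy   (p0,x)→(p0,x,L)
state=p0 head=0 tape=_[x]xyy   (p0,x)→(p0,x,L)
state=p0 head=-1 tape=[_]xxyy   (p0,_)→(p0,y,R)
state=p0 head=0 tape=y[x]xyy   (p0,x)→(p0,x,L)
state=p0 head=-1 tape=[y]xxyy   (p0,y)→(p1,y,R)
state=p1 head=0 tape=y[x]xyy   (p1,x)→(p0,z,L)
state=p0 head=-1 tape=[y]zxyy   (p0,y)→(p1,y,R)
state=p1 head=0 tape=y[z]xyy   (p1,z)→(pH,_,L)
state=pH head=-1 tape=[y]_xyy
The non-blank tape span at halt is y_xyy.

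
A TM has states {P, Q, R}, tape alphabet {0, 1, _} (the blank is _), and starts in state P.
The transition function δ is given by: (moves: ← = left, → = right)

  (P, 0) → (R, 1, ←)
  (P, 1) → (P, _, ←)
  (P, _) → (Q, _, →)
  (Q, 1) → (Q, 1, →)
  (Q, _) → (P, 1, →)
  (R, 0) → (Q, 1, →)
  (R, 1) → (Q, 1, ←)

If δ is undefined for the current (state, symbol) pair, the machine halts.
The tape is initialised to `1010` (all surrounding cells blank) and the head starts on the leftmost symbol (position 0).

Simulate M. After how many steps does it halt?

state=P head=0 tape=__[1]010   (P,1)→(P,_,←)
state=P head=-1 tape=_[_]_010   (P,_)→(Q,_,→)
state=Q head=0 tape=__[_]010   (Q,_)→(P,1,→)
state=P head=1 tape=__1[0]10   (P,0)→(R,1,←)
state=R head=0 tape=__[1]110   (R,1)→(Q,1,←)
state=Q head=-1 tape=_[_]1110   (Q,_)→(P,1,→)
state=P head=0 tape=_1[1]110   (P,1)→(P,_,←)
state=P head=-1 tape=_[1]_110   (P,1)→(P,_,←)
state=P head=-2 tape=[_]__110   (P,_)→(Q,_,→)
state=Q head=-1 tape=_[_]_110   (Q,_)→(P,1,→)
state=P head=0 tape=_1[_]110   (P,_)→(Q,_,→)
state=Q head=1 tape=_1_[1]10   (Q,1)→(Q,1,→)
state=Q head=2 tape=_1_1[1]0   (Q,1)→(Q,1,→)
state=Q head=3 tape=_1_11[0]
M halts after 13 transitions.

13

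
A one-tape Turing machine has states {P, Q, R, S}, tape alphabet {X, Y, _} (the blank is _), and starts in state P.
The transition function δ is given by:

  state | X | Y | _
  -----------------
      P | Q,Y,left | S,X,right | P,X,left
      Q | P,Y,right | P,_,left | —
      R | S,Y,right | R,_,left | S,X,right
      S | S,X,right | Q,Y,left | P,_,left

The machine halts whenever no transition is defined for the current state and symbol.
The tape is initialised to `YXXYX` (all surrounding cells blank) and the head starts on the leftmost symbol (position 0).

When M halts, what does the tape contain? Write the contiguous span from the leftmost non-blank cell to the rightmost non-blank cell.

P | _[Y]XXYX_   read Y → write X, move right, go to S
S | _X[X]XYX_   read X → write X, move right, go to S
S | _XX[X]YX_   read X → write X, move right, go to S
S | _XXX[Y]X_   read Y → write Y, move left, go to Q
Q | _XX[X]YX_   read X → write Y, move right, go to P
P | _XXY[Y]X_   read Y → write X, move right, go to S
S | _XXYX[X]_   read X → write X, move right, go to S
S | _XXYXX[_]   read _ → write _, move left, go to P
P | _XXYX[X]_   read X → write Y, move left, go to Q
Q | _XXY[X]Y_   read X → write Y, move right, go to P
P | _XXYY[Y]_   read Y → write X, move right, go to S
S | _XXYYX[_]   read _ → write _, move left, go to P
P | _XXYY[X]_   read X → write Y, move left, go to Q
Q | _XXY[Y]Y_   read Y → write _, move left, go to P
P | _XX[Y]_Y_   read Y → write X, move right, go to S
S | _XXX[_]Y_   read _ → write _, move left, go to P
P | _XX[X]_Y_   read X → write Y, move left, go to Q
Q | _X[X]Y_Y_   read X → write Y, move right, go to P
P | _XY[Y]_Y_   read Y → write X, move right, go to S
S | _XYX[_]Y_   read _ → write _, move left, go to P
P | _XY[X]_Y_   read X → write Y, move left, go to Q
Q | _X[Y]Y_Y_   read Y → write _, move left, go to P
P | _[X]_Y_Y_   read X → write Y, move left, go to Q
Q | [_]Y_Y_Y_
The non-blank tape span at halt is Y_Y_Y.

Y_Y_Y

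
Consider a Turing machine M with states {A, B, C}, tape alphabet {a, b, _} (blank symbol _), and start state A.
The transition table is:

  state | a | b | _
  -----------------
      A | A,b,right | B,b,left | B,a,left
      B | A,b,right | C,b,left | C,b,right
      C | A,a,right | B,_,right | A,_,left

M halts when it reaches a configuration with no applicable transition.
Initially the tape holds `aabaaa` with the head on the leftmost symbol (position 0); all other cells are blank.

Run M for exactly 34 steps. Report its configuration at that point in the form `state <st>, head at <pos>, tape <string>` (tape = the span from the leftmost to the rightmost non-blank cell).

A | ___[a]abaaa   read a → write b, move right, go to A
A | ___b[a]baaa   read a → write b, move right, go to A
A | ___bb[b]aaa   read b → write b, move left, go to B
B | ___b[b]baaa   read b → write b, move left, go to C
C | ___[b]bbaaa   read b → write _, move right, go to B
B | ____[b]baaa   read b → write b, move left, go to C
C | ___[_]bbaaa   read _ → write _, move left, go to A
A | __[_]_bbaaa   read _ → write a, move left, go to B
B | _[_]a_bbaaa   read _ → write b, move right, go to C
C | _b[a]_bbaaa   read a → write a, move right, go to A
A | _ba[_]bbaaa   read _ → write a, move left, go to B
B | _b[a]abbaaa   read a → write b, move right, go to A
A | _bb[a]bbaaa   read a → write b, move right, go to A
A | _bbb[b]baaa   read b → write b, move left, go to B
B | _bb[b]bbaaa   read b → write b, move left, go to C
C | _b[b]bbbaaa   read b → write _, move right, go to B
B | _b_[b]bbaaa   read b → write b, move left, go to C
C | _b[_]bbbaaa   read _ → write _, move left, go to A
A | _[b]_bbbaaa   read b → write b, move left, go to B
B | [_]b_bbbaaa   read _ → write b, move right, go to C
C | b[b]_bbbaaa   read b → write _, move right, go to B
B | b_[_]bbbaaa   read _ → write b, move right, go to C
C | b_b[b]bbaaa   read b → write _, move right, go to B
B | b_b_[b]baaa   read b → write b, move left, go to C
C | b_b[_]bbaaa   read _ → write _, move left, go to A
A | b_[b]_bbaaa   read b → write b, move left, go to B
B | b[_]b_bbaaa   read _ → write b, move right, go to C
C | bb[b]_bbaaa   read b → write _, move right, go to B
B | bb_[_]bbaaa   read _ → write b, move right, go to C
C | bb_b[b]baaa   read b → write _, move right, go to B
B | bb_b_[b]aaa   read b → write b, move left, go to C
C | bb_b[_]baaa   read _ → write _, move left, go to A
A | bb_[b]_baaa   read b → write b, move left, go to B
B | bb[_]b_baaa   read _ → write b, move right, go to C
C | bbb[b]_baaa
After 34 steps: state C, head at 0, tape bbbb_baaa.

state C, head at 0, tape bbbb_baaa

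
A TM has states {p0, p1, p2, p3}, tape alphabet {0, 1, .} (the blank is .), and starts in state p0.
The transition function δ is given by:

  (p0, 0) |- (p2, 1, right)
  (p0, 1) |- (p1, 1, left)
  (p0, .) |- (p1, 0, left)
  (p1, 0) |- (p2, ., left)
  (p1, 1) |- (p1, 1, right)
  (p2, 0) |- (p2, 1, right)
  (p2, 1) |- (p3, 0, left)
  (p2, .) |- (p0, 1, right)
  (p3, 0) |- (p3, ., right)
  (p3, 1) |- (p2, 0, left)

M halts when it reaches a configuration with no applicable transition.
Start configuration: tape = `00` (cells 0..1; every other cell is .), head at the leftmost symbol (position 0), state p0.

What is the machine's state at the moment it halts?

p3

p0 | .[0]0..   read 0 → write 1, move right, go to p2
p2 | .1[0]..   read 0 → write 1, move right, go to p2
p2 | .11[.].   read . → write 1, move right, go to p0
p0 | .111[.]   read . → write 0, move left, go to p1
p1 | .11[1]0   read 1 → write 1, move right, go to p1
p1 | .111[0]   read 0 → write ., move left, go to p2
p2 | .11[1].   read 1 → write 0, move left, go to p3
p3 | .1[1]0.   read 1 → write 0, move left, go to p2
p2 | .[1]00.   read 1 → write 0, move left, go to p3
p3 | [.]000.
No transition is defined for (p3, .); M halts in state p3.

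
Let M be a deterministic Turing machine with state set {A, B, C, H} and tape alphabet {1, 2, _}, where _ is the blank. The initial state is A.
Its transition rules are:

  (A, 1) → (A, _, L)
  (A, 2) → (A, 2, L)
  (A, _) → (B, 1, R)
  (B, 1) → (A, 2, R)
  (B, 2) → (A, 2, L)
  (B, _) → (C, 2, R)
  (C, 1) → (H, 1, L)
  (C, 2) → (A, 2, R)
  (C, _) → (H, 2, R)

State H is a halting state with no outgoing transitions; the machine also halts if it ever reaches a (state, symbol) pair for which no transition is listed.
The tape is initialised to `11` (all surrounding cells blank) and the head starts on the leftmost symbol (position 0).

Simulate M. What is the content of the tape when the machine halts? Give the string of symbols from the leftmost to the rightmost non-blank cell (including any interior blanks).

121

A | _[1]1   read 1 → write _, move L, go to A
A | [_]_1   read _ → write 1, move R, go to B
B | 1[_]1   read _ → write 2, move R, go to C
C | 12[1]   read 1 → write 1, move L, go to H
H | 1[2]1
The non-blank tape span at halt is 121.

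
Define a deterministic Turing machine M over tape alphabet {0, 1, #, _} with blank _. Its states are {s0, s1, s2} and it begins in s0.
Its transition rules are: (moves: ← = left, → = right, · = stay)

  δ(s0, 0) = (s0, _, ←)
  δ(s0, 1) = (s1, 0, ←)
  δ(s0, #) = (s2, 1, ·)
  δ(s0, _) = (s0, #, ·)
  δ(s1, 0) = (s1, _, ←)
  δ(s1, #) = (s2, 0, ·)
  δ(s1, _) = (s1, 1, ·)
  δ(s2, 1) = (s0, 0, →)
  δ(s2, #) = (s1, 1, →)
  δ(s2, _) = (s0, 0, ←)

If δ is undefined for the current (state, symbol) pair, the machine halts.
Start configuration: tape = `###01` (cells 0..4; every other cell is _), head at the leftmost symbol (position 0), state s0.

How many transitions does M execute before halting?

s0 | __[#]##01   read # → write 1, move ·, go to s2
s2 | __[1]##01   read 1 → write 0, move →, go to s0
s0 | __0[#]#01   read # → write 1, move ·, go to s2
s2 | __0[1]#01   read 1 → write 0, move →, go to s0
s0 | __00[#]01   read # → write 1, move ·, go to s2
s2 | __00[1]01   read 1 → write 0, move →, go to s0
s0 | __000[0]1   read 0 → write _, move ←, go to s0
s0 | __00[0]_1   read 0 → write _, move ←, go to s0
s0 | __0[0]__1   read 0 → write _, move ←, go to s0
s0 | __[0]___1   read 0 → write _, move ←, go to s0
s0 | _[_]____1   read _ → write #, move ·, go to s0
s0 | _[#]____1   read # → write 1, move ·, go to s2
s2 | _[1]____1   read 1 → write 0, move →, go to s0
s0 | _0[_]___1   read _ → write #, move ·, go to s0
s0 | _0[#]___1   read # → write 1, move ·, go to s2
s2 | _0[1]___1   read 1 → write 0, move →, go to s0
s0 | _00[_]__1   read _ → write #, move ·, go to s0
s0 | _00[#]__1   read # → write 1, move ·, go to s2
s2 | _00[1]__1   read 1 → write 0, move →, go to s0
s0 | _000[_]_1   read _ → write #, move ·, go to s0
s0 | _000[#]_1   read # → write 1, move ·, go to s2
s2 | _000[1]_1   read 1 → write 0, move →, go to s0
s0 | _0000[_]1   read _ → write #, move ·, go to s0
s0 | _0000[#]1   read # → write 1, move ·, go to s2
s2 | _0000[1]1   read 1 → write 0, move →, go to s0
s0 | _00000[1]   read 1 → write 0, move ←, go to s1
s1 | _0000[0]0   read 0 → write _, move ←, go to s1
s1 | _000[0]_0   read 0 → write _, move ←, go to s1
s1 | _00[0]__0   read 0 → write _, move ←, go to s1
s1 | _0[0]___0   read 0 → write _, move ←, go to s1
s1 | _[0]____0   read 0 → write _, move ←, go to s1
s1 | [_]_____0   read _ → write 1, move ·, go to s1
s1 | [1]_____0
M halts after 32 transitions.

32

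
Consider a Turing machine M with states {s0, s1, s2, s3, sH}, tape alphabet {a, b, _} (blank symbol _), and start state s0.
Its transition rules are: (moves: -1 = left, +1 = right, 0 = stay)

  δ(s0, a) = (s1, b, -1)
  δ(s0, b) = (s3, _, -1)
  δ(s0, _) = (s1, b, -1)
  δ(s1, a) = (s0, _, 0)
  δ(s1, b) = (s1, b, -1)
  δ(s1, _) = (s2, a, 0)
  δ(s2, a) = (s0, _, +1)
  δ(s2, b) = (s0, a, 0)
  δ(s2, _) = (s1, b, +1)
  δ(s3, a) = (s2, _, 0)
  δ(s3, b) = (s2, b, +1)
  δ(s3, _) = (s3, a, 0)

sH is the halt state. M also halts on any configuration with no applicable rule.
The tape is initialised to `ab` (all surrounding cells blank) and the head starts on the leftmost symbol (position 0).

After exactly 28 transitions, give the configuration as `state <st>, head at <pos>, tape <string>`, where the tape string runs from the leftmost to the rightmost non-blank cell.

state s3, head at 2, tape bbb

s0 | _[a]b__   read a → write b, move -1, go to s1
s1 | [_]bb__   read _ → write a, move 0, go to s2
s2 | [a]bb__   read a → write _, move +1, go to s0
s0 | _[b]b__   read b → write _, move -1, go to s3
s3 | [_]_b__   read _ → write a, move 0, go to s3
s3 | [a]_b__   read a → write _, move 0, go to s2
s2 | [_]_b__   read _ → write b, move +1, go to s1
s1 | b[_]b__   read _ → write a, move 0, go to s2
s2 | b[a]b__   read a → write _, move +1, go to s0
s0 | b_[b]__   read b → write _, move -1, go to s3
s3 | b[_]___   read _ → write a, move 0, go to s3
s3 | b[a]___   read a → write _, move 0, go to s2
s2 | b[_]___   read _ → write b, move +1, go to s1
s1 | bb[_]__   read _ → write a, move 0, go to s2
s2 | bb[a]__   read a → write _, move +1, go to s0
s0 | bb_[_]_   read _ → write b, move -1, go to s1
s1 | bb[_]b_   read _ → write a, move 0, go to s2
s2 | bb[a]b_   read a → write _, move +1, go to s0
s0 | bb_[b]_   read b → write _, move -1, go to s3
s3 | bb[_]__   read _ → write a, move 0, go to s3
s3 | bb[a]__   read a → write _, move 0, go to s2
s2 | bb[_]__   read _ → write b, move +1, go to s1
s1 | bbb[_]_   read _ → write a, move 0, go to s2
s2 | bbb[a]_   read a → write _, move +1, go to s0
s0 | bbb_[_]   read _ → write b, move -1, go to s1
s1 | bbb[_]b   read _ → write a, move 0, go to s2
s2 | bbb[a]b   read a → write _, move +1, go to s0
s0 | bbb_[b]   read b → write _, move -1, go to s3
s3 | bbb[_]_
After 28 steps: state s3, head at 2, tape bbb.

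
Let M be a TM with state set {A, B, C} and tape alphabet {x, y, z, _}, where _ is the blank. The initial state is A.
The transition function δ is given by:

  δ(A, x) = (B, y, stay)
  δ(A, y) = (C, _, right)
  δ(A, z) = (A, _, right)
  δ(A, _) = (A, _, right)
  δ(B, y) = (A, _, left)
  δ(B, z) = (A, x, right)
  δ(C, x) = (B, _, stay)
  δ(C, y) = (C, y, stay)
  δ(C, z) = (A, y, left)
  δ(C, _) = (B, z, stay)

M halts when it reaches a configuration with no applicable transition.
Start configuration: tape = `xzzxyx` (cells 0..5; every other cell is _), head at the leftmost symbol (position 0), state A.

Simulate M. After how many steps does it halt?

12

state=A head=0 tape=_[x]zzxyx   (A,x)→(B,y,stay)
state=B head=0 tape=_[y]zzxyx   (B,y)→(A,_,left)
state=A head=-1 tape=[_]_zzxyx   (A,_)→(A,_,right)
state=A head=0 tape=_[_]zzxyx   (A,_)→(A,_,right)
state=A head=1 tape=__[z]zxyx   (A,z)→(A,_,right)
state=A head=2 tape=___[z]xyx   (A,z)→(A,_,right)
state=A head=3 tape=____[x]yx   (A,x)→(B,y,stay)
state=B head=3 tape=____[y]yx   (B,y)→(A,_,left)
state=A head=2 tape=___[_]_yx   (A,_)→(A,_,right)
state=A head=3 tape=____[_]yx   (A,_)→(A,_,right)
state=A head=4 tape=_____[y]x   (A,y)→(C,_,right)
state=C head=5 tape=______[x]   (C,x)→(B,_,stay)
state=B head=5 tape=______[_]
M halts after 12 transitions.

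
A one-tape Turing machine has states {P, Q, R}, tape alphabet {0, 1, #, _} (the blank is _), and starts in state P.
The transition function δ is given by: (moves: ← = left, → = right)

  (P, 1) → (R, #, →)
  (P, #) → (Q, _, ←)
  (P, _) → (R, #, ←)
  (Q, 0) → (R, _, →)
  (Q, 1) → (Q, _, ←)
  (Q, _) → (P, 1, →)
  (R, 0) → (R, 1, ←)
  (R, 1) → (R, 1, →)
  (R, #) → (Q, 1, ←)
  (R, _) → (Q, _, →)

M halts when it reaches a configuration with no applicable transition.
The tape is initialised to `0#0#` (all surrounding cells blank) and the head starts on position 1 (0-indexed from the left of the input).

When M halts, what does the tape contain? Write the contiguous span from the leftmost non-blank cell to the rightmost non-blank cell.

state=P head=1 tape=0[#]0#___   (P,#)→(Q,_,←)
state=Q head=0 tape=[0]_0#___   (Q,0)→(R,_,→)
state=R head=1 tape=_[_]0#___   (R,_)→(Q,_,→)
state=Q head=2 tape=__[0]#___   (Q,0)→(R,_,→)
state=R head=3 tape=___[#]___   (R,#)→(Q,1,←)
state=Q head=2 tape=__[_]1___   (Q,_)→(P,1,→)
state=P head=3 tape=__1[1]___   (P,1)→(R,#,→)
state=R head=4 tape=__1#[_]__   (R,_)→(Q,_,→)
state=Q head=5 tape=__1#_[_]_   (Q,_)→(P,1,→)
state=P head=6 tape=__1#_1[_]   (P,_)→(R,#,←)
state=R head=5 tape=__1#_[1]#   (R,1)→(R,1,→)
state=R head=6 tape=__1#_1[#]   (R,#)→(Q,1,←)
state=Q head=5 tape=__1#_[1]1   (Q,1)→(Q,_,←)
state=Q head=4 tape=__1#[_]_1   (Q,_)→(P,1,→)
state=P head=5 tape=__1#1[_]1   (P,_)→(R,#,←)
state=R head=4 tape=__1#[1]#1   (R,1)→(R,1,→)
state=R head=5 tape=__1#1[#]1   (R,#)→(Q,1,←)
state=Q head=4 tape=__1#[1]11   (Q,1)→(Q,_,←)
state=Q head=3 tape=__1[#]_11
The non-blank tape span at halt is 1#_11.

1#_11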